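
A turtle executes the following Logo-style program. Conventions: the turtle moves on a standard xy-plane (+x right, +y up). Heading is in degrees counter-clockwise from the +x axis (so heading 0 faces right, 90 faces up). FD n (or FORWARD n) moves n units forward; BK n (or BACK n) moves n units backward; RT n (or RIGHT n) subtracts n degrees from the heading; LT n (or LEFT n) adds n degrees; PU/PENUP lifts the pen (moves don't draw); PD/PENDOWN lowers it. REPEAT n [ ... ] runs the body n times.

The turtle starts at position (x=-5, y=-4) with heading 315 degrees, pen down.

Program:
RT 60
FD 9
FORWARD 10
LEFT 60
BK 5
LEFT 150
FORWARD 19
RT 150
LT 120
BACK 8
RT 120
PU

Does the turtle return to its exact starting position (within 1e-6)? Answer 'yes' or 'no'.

Executing turtle program step by step:
Start: pos=(-5,-4), heading=315, pen down
RT 60: heading 315 -> 255
FD 9: (-5,-4) -> (-7.329,-12.693) [heading=255, draw]
FD 10: (-7.329,-12.693) -> (-9.918,-22.353) [heading=255, draw]
LT 60: heading 255 -> 315
BK 5: (-9.918,-22.353) -> (-13.453,-18.817) [heading=315, draw]
LT 150: heading 315 -> 105
FD 19: (-13.453,-18.817) -> (-18.371,-0.464) [heading=105, draw]
RT 150: heading 105 -> 315
LT 120: heading 315 -> 75
BK 8: (-18.371,-0.464) -> (-20.441,-8.192) [heading=75, draw]
RT 120: heading 75 -> 315
PU: pen up
Final: pos=(-20.441,-8.192), heading=315, 5 segment(s) drawn

Start position: (-5, -4)
Final position: (-20.441, -8.192)
Distance = 16; >= 1e-6 -> NOT closed

Answer: no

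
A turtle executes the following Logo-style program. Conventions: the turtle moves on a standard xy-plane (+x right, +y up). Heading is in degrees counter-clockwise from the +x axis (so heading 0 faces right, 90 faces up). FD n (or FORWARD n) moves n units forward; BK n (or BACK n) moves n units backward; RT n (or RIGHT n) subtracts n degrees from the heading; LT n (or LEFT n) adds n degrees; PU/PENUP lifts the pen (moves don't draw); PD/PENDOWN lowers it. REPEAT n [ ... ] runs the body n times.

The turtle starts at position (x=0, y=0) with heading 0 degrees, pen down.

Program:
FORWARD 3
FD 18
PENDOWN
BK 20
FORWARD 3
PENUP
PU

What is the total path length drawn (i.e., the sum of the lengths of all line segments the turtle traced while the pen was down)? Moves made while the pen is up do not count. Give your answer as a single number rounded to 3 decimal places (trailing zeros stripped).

Executing turtle program step by step:
Start: pos=(0,0), heading=0, pen down
FD 3: (0,0) -> (3,0) [heading=0, draw]
FD 18: (3,0) -> (21,0) [heading=0, draw]
PD: pen down
BK 20: (21,0) -> (1,0) [heading=0, draw]
FD 3: (1,0) -> (4,0) [heading=0, draw]
PU: pen up
PU: pen up
Final: pos=(4,0), heading=0, 4 segment(s) drawn

Segment lengths:
  seg 1: (0,0) -> (3,0), length = 3
  seg 2: (3,0) -> (21,0), length = 18
  seg 3: (21,0) -> (1,0), length = 20
  seg 4: (1,0) -> (4,0), length = 3
Total = 44

Answer: 44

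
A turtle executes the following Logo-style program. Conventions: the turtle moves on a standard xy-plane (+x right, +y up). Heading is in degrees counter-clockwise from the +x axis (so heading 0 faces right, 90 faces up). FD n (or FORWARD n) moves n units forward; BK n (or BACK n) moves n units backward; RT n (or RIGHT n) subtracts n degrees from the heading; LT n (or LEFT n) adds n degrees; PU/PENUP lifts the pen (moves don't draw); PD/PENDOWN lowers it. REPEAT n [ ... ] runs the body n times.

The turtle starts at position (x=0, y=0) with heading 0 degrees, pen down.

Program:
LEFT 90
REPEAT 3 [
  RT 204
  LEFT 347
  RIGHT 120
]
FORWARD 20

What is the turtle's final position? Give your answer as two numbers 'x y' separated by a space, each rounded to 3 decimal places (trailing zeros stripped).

Answer: -18.672 7.167

Derivation:
Executing turtle program step by step:
Start: pos=(0,0), heading=0, pen down
LT 90: heading 0 -> 90
REPEAT 3 [
  -- iteration 1/3 --
  RT 204: heading 90 -> 246
  LT 347: heading 246 -> 233
  RT 120: heading 233 -> 113
  -- iteration 2/3 --
  RT 204: heading 113 -> 269
  LT 347: heading 269 -> 256
  RT 120: heading 256 -> 136
  -- iteration 3/3 --
  RT 204: heading 136 -> 292
  LT 347: heading 292 -> 279
  RT 120: heading 279 -> 159
]
FD 20: (0,0) -> (-18.672,7.167) [heading=159, draw]
Final: pos=(-18.672,7.167), heading=159, 1 segment(s) drawn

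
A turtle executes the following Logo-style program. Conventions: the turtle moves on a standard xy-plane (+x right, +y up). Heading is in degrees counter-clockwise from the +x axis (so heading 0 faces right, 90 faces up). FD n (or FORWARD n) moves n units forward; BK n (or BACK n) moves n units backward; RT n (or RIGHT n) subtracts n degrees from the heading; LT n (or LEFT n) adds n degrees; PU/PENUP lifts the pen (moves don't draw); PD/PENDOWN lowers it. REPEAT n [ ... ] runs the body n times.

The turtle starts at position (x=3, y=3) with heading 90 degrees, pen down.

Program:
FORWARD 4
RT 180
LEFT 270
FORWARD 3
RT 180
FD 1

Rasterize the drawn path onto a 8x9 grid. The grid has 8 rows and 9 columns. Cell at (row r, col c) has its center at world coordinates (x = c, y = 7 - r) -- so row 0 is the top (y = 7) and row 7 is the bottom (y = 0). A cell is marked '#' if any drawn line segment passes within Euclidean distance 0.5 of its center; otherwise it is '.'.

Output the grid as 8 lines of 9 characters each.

Segment 0: (3,3) -> (3,7)
Segment 1: (3,7) -> (0,7)
Segment 2: (0,7) -> (1,7)

Answer: ####.....
...#.....
...#.....
...#.....
...#.....
.........
.........
.........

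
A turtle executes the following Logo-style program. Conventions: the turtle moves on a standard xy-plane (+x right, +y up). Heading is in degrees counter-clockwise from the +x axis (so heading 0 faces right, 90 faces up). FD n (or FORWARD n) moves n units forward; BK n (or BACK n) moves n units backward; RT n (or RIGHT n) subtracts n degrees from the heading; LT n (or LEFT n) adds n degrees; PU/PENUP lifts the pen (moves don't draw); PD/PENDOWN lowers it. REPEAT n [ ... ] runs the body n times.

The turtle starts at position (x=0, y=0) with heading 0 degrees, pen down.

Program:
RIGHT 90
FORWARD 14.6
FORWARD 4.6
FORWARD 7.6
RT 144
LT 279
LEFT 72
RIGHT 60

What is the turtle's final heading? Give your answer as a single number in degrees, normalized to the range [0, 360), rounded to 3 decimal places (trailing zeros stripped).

Answer: 57

Derivation:
Executing turtle program step by step:
Start: pos=(0,0), heading=0, pen down
RT 90: heading 0 -> 270
FD 14.6: (0,0) -> (0,-14.6) [heading=270, draw]
FD 4.6: (0,-14.6) -> (0,-19.2) [heading=270, draw]
FD 7.6: (0,-19.2) -> (0,-26.8) [heading=270, draw]
RT 144: heading 270 -> 126
LT 279: heading 126 -> 45
LT 72: heading 45 -> 117
RT 60: heading 117 -> 57
Final: pos=(0,-26.8), heading=57, 3 segment(s) drawn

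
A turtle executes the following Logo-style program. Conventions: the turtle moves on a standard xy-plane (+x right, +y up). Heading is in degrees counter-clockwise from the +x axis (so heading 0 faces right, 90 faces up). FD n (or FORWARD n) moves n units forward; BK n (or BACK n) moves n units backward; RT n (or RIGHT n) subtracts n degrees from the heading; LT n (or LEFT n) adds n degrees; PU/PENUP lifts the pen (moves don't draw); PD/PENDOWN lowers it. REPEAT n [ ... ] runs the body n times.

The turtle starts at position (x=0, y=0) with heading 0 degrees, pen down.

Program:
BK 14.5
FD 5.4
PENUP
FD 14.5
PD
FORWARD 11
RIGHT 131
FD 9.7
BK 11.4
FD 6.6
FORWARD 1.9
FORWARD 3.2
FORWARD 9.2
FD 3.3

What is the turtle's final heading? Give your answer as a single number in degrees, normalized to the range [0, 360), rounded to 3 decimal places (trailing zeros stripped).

Answer: 229

Derivation:
Executing turtle program step by step:
Start: pos=(0,0), heading=0, pen down
BK 14.5: (0,0) -> (-14.5,0) [heading=0, draw]
FD 5.4: (-14.5,0) -> (-9.1,0) [heading=0, draw]
PU: pen up
FD 14.5: (-9.1,0) -> (5.4,0) [heading=0, move]
PD: pen down
FD 11: (5.4,0) -> (16.4,0) [heading=0, draw]
RT 131: heading 0 -> 229
FD 9.7: (16.4,0) -> (10.036,-7.321) [heading=229, draw]
BK 11.4: (10.036,-7.321) -> (17.515,1.283) [heading=229, draw]
FD 6.6: (17.515,1.283) -> (13.185,-3.698) [heading=229, draw]
FD 1.9: (13.185,-3.698) -> (11.939,-5.132) [heading=229, draw]
FD 3.2: (11.939,-5.132) -> (9.839,-7.547) [heading=229, draw]
FD 9.2: (9.839,-7.547) -> (3.804,-14.49) [heading=229, draw]
FD 3.3: (3.804,-14.49) -> (1.639,-16.981) [heading=229, draw]
Final: pos=(1.639,-16.981), heading=229, 10 segment(s) drawn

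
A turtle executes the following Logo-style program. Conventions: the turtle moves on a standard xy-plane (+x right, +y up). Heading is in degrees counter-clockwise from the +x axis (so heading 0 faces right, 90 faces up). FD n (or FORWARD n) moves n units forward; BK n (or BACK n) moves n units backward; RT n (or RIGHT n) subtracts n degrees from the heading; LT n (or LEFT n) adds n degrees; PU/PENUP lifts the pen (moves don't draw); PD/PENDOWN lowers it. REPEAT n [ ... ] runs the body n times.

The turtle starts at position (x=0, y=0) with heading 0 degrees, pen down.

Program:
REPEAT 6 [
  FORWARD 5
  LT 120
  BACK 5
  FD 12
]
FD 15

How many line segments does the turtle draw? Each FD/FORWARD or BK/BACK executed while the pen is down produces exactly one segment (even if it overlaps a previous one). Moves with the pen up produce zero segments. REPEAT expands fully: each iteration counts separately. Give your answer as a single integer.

Executing turtle program step by step:
Start: pos=(0,0), heading=0, pen down
REPEAT 6 [
  -- iteration 1/6 --
  FD 5: (0,0) -> (5,0) [heading=0, draw]
  LT 120: heading 0 -> 120
  BK 5: (5,0) -> (7.5,-4.33) [heading=120, draw]
  FD 12: (7.5,-4.33) -> (1.5,6.062) [heading=120, draw]
  -- iteration 2/6 --
  FD 5: (1.5,6.062) -> (-1,10.392) [heading=120, draw]
  LT 120: heading 120 -> 240
  BK 5: (-1,10.392) -> (1.5,14.722) [heading=240, draw]
  FD 12: (1.5,14.722) -> (-4.5,4.33) [heading=240, draw]
  -- iteration 3/6 --
  FD 5: (-4.5,4.33) -> (-7,0) [heading=240, draw]
  LT 120: heading 240 -> 0
  BK 5: (-7,0) -> (-12,0) [heading=0, draw]
  FD 12: (-12,0) -> (0,0) [heading=0, draw]
  -- iteration 4/6 --
  FD 5: (0,0) -> (5,0) [heading=0, draw]
  LT 120: heading 0 -> 120
  BK 5: (5,0) -> (7.5,-4.33) [heading=120, draw]
  FD 12: (7.5,-4.33) -> (1.5,6.062) [heading=120, draw]
  -- iteration 5/6 --
  FD 5: (1.5,6.062) -> (-1,10.392) [heading=120, draw]
  LT 120: heading 120 -> 240
  BK 5: (-1,10.392) -> (1.5,14.722) [heading=240, draw]
  FD 12: (1.5,14.722) -> (-4.5,4.33) [heading=240, draw]
  -- iteration 6/6 --
  FD 5: (-4.5,4.33) -> (-7,0) [heading=240, draw]
  LT 120: heading 240 -> 0
  BK 5: (-7,0) -> (-12,0) [heading=0, draw]
  FD 12: (-12,0) -> (0,0) [heading=0, draw]
]
FD 15: (0,0) -> (15,0) [heading=0, draw]
Final: pos=(15,0), heading=0, 19 segment(s) drawn
Segments drawn: 19

Answer: 19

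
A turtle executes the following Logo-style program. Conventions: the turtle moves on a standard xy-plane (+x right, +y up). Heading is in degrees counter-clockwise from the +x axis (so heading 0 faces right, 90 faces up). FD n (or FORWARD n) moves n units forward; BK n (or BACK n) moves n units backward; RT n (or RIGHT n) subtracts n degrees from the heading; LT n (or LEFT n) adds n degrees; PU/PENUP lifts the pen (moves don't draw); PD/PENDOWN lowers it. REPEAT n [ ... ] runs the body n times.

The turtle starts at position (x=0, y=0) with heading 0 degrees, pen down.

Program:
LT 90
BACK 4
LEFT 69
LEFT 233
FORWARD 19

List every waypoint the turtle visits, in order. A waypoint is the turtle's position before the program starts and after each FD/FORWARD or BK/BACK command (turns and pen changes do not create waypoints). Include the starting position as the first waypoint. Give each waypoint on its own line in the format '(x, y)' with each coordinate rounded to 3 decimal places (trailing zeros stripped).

Executing turtle program step by step:
Start: pos=(0,0), heading=0, pen down
LT 90: heading 0 -> 90
BK 4: (0,0) -> (0,-4) [heading=90, draw]
LT 69: heading 90 -> 159
LT 233: heading 159 -> 32
FD 19: (0,-4) -> (16.113,6.068) [heading=32, draw]
Final: pos=(16.113,6.068), heading=32, 2 segment(s) drawn
Waypoints (3 total):
(0, 0)
(0, -4)
(16.113, 6.068)

Answer: (0, 0)
(0, -4)
(16.113, 6.068)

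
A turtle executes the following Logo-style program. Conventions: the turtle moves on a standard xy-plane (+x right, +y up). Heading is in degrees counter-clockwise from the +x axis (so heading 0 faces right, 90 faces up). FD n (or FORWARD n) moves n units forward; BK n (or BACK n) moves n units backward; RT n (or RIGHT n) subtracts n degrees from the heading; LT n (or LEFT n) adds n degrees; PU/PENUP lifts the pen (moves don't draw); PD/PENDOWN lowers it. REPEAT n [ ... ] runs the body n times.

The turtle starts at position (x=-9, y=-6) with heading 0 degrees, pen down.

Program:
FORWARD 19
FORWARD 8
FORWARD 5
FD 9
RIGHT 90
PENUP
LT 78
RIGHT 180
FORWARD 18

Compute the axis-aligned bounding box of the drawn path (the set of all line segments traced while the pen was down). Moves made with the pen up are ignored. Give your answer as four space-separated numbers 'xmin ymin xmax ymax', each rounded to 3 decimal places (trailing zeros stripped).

Answer: -9 -6 32 -6

Derivation:
Executing turtle program step by step:
Start: pos=(-9,-6), heading=0, pen down
FD 19: (-9,-6) -> (10,-6) [heading=0, draw]
FD 8: (10,-6) -> (18,-6) [heading=0, draw]
FD 5: (18,-6) -> (23,-6) [heading=0, draw]
FD 9: (23,-6) -> (32,-6) [heading=0, draw]
RT 90: heading 0 -> 270
PU: pen up
LT 78: heading 270 -> 348
RT 180: heading 348 -> 168
FD 18: (32,-6) -> (14.393,-2.258) [heading=168, move]
Final: pos=(14.393,-2.258), heading=168, 4 segment(s) drawn

Segment endpoints: x in {-9, 10, 18, 23, 32}, y in {-6}
xmin=-9, ymin=-6, xmax=32, ymax=-6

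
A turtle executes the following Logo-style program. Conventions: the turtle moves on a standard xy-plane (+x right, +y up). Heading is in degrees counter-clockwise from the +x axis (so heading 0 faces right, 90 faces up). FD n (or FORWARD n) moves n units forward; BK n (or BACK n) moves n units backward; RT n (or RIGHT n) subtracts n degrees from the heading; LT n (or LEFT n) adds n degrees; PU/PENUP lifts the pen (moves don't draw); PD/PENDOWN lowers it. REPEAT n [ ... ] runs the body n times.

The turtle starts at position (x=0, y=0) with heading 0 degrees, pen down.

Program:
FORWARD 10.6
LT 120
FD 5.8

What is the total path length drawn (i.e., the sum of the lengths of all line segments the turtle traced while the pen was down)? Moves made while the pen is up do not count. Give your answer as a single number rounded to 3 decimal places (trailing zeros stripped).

Executing turtle program step by step:
Start: pos=(0,0), heading=0, pen down
FD 10.6: (0,0) -> (10.6,0) [heading=0, draw]
LT 120: heading 0 -> 120
FD 5.8: (10.6,0) -> (7.7,5.023) [heading=120, draw]
Final: pos=(7.7,5.023), heading=120, 2 segment(s) drawn

Segment lengths:
  seg 1: (0,0) -> (10.6,0), length = 10.6
  seg 2: (10.6,0) -> (7.7,5.023), length = 5.8
Total = 16.4

Answer: 16.4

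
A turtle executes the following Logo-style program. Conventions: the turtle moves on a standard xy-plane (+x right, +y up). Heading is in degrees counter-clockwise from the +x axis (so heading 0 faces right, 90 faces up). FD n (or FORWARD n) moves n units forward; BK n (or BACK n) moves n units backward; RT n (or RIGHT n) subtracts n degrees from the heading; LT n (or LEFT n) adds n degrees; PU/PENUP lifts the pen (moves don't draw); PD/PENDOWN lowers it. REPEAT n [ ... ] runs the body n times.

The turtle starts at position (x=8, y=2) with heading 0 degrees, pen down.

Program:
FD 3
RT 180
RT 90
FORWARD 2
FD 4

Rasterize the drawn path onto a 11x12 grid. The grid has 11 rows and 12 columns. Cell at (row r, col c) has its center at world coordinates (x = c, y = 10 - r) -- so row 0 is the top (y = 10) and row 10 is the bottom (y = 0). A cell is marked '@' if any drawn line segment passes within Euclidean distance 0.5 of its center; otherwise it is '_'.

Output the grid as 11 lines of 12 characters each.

Segment 0: (8,2) -> (11,2)
Segment 1: (11,2) -> (11,4)
Segment 2: (11,4) -> (11,8)

Answer: ____________
____________
___________@
___________@
___________@
___________@
___________@
___________@
________@@@@
____________
____________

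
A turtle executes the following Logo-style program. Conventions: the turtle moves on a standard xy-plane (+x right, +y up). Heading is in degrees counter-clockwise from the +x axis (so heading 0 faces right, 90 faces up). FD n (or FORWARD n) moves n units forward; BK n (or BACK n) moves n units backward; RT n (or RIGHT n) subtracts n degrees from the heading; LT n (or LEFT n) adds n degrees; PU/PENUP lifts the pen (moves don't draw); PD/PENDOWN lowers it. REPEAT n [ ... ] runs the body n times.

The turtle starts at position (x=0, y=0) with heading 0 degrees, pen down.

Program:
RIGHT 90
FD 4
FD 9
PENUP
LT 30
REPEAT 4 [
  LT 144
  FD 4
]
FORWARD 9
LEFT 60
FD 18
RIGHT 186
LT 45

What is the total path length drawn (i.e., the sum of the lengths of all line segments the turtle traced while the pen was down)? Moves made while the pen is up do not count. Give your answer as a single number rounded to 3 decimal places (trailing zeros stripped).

Answer: 13

Derivation:
Executing turtle program step by step:
Start: pos=(0,0), heading=0, pen down
RT 90: heading 0 -> 270
FD 4: (0,0) -> (0,-4) [heading=270, draw]
FD 9: (0,-4) -> (0,-13) [heading=270, draw]
PU: pen up
LT 30: heading 270 -> 300
REPEAT 4 [
  -- iteration 1/4 --
  LT 144: heading 300 -> 84
  FD 4: (0,-13) -> (0.418,-9.022) [heading=84, move]
  -- iteration 2/4 --
  LT 144: heading 84 -> 228
  FD 4: (0.418,-9.022) -> (-2.258,-11.994) [heading=228, move]
  -- iteration 3/4 --
  LT 144: heading 228 -> 12
  FD 4: (-2.258,-11.994) -> (1.654,-11.163) [heading=12, move]
  -- iteration 4/4 --
  LT 144: heading 12 -> 156
  FD 4: (1.654,-11.163) -> (-2,-9.536) [heading=156, move]
]
FD 9: (-2,-9.536) -> (-10.222,-5.875) [heading=156, move]
LT 60: heading 156 -> 216
FD 18: (-10.222,-5.875) -> (-24.784,-16.455) [heading=216, move]
RT 186: heading 216 -> 30
LT 45: heading 30 -> 75
Final: pos=(-24.784,-16.455), heading=75, 2 segment(s) drawn

Segment lengths:
  seg 1: (0,0) -> (0,-4), length = 4
  seg 2: (0,-4) -> (0,-13), length = 9
Total = 13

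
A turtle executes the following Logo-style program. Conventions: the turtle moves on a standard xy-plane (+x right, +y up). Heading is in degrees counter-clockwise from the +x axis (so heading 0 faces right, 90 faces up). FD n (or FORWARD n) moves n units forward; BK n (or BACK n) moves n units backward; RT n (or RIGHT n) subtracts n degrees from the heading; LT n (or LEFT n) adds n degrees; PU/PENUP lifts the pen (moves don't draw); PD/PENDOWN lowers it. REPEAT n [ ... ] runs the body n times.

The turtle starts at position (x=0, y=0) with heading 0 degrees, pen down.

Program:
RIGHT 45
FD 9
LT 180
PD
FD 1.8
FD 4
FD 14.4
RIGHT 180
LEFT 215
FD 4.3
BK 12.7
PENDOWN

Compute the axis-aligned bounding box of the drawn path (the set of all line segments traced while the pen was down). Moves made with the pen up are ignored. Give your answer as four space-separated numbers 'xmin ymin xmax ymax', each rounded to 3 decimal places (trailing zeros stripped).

Executing turtle program step by step:
Start: pos=(0,0), heading=0, pen down
RT 45: heading 0 -> 315
FD 9: (0,0) -> (6.364,-6.364) [heading=315, draw]
LT 180: heading 315 -> 135
PD: pen down
FD 1.8: (6.364,-6.364) -> (5.091,-5.091) [heading=135, draw]
FD 4: (5.091,-5.091) -> (2.263,-2.263) [heading=135, draw]
FD 14.4: (2.263,-2.263) -> (-7.92,7.92) [heading=135, draw]
RT 180: heading 135 -> 315
LT 215: heading 315 -> 170
FD 4.3: (-7.92,7.92) -> (-12.154,8.666) [heading=170, draw]
BK 12.7: (-12.154,8.666) -> (0.353,6.461) [heading=170, draw]
PD: pen down
Final: pos=(0.353,6.461), heading=170, 6 segment(s) drawn

Segment endpoints: x in {-12.154, -7.92, 0, 0.353, 2.263, 5.091, 6.364}, y in {-6.364, -5.091, -2.263, 0, 6.461, 7.92, 8.666}
xmin=-12.154, ymin=-6.364, xmax=6.364, ymax=8.666

Answer: -12.154 -6.364 6.364 8.666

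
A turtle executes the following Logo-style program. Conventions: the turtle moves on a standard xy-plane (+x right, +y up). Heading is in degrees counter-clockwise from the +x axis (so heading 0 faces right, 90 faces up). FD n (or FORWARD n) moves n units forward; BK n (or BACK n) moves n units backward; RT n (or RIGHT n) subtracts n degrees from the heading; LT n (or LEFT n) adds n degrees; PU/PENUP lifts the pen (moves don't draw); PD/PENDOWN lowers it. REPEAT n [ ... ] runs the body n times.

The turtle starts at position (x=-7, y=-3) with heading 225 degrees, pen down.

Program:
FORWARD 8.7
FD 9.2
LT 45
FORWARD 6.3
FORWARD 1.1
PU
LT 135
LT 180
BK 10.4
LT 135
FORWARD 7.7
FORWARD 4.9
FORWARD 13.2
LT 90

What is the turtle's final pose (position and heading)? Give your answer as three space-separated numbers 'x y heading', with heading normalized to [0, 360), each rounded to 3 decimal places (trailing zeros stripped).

Answer: 13.497 -15.703 90

Derivation:
Executing turtle program step by step:
Start: pos=(-7,-3), heading=225, pen down
FD 8.7: (-7,-3) -> (-13.152,-9.152) [heading=225, draw]
FD 9.2: (-13.152,-9.152) -> (-19.657,-15.657) [heading=225, draw]
LT 45: heading 225 -> 270
FD 6.3: (-19.657,-15.657) -> (-19.657,-21.957) [heading=270, draw]
FD 1.1: (-19.657,-21.957) -> (-19.657,-23.057) [heading=270, draw]
PU: pen up
LT 135: heading 270 -> 45
LT 180: heading 45 -> 225
BK 10.4: (-19.657,-23.057) -> (-12.303,-15.703) [heading=225, move]
LT 135: heading 225 -> 0
FD 7.7: (-12.303,-15.703) -> (-4.603,-15.703) [heading=0, move]
FD 4.9: (-4.603,-15.703) -> (0.297,-15.703) [heading=0, move]
FD 13.2: (0.297,-15.703) -> (13.497,-15.703) [heading=0, move]
LT 90: heading 0 -> 90
Final: pos=(13.497,-15.703), heading=90, 4 segment(s) drawn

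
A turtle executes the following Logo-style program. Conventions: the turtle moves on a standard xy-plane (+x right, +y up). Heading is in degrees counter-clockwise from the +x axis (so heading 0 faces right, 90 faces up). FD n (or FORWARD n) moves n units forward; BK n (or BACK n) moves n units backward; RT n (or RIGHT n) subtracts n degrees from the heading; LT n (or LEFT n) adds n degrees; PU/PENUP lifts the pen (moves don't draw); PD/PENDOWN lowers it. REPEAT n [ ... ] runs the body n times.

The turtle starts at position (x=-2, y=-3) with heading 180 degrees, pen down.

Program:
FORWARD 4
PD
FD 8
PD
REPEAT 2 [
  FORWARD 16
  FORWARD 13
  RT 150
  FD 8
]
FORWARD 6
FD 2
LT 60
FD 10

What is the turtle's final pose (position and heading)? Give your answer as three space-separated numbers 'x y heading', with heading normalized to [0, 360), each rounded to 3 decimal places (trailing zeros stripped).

Answer: -13.957 -7.017 300

Derivation:
Executing turtle program step by step:
Start: pos=(-2,-3), heading=180, pen down
FD 4: (-2,-3) -> (-6,-3) [heading=180, draw]
PD: pen down
FD 8: (-6,-3) -> (-14,-3) [heading=180, draw]
PD: pen down
REPEAT 2 [
  -- iteration 1/2 --
  FD 16: (-14,-3) -> (-30,-3) [heading=180, draw]
  FD 13: (-30,-3) -> (-43,-3) [heading=180, draw]
  RT 150: heading 180 -> 30
  FD 8: (-43,-3) -> (-36.072,1) [heading=30, draw]
  -- iteration 2/2 --
  FD 16: (-36.072,1) -> (-22.215,9) [heading=30, draw]
  FD 13: (-22.215,9) -> (-10.957,15.5) [heading=30, draw]
  RT 150: heading 30 -> 240
  FD 8: (-10.957,15.5) -> (-14.957,8.572) [heading=240, draw]
]
FD 6: (-14.957,8.572) -> (-17.957,3.376) [heading=240, draw]
FD 2: (-17.957,3.376) -> (-18.957,1.644) [heading=240, draw]
LT 60: heading 240 -> 300
FD 10: (-18.957,1.644) -> (-13.957,-7.017) [heading=300, draw]
Final: pos=(-13.957,-7.017), heading=300, 11 segment(s) drawn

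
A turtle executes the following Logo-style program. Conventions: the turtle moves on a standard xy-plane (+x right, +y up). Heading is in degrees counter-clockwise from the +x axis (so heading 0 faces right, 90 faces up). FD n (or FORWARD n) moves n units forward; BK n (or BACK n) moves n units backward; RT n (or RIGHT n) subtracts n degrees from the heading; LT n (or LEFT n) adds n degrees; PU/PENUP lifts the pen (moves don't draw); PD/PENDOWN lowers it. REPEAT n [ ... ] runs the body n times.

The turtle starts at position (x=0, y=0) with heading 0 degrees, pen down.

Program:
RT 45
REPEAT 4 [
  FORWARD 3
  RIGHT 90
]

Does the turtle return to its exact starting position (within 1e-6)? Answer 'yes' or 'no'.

Answer: yes

Derivation:
Executing turtle program step by step:
Start: pos=(0,0), heading=0, pen down
RT 45: heading 0 -> 315
REPEAT 4 [
  -- iteration 1/4 --
  FD 3: (0,0) -> (2.121,-2.121) [heading=315, draw]
  RT 90: heading 315 -> 225
  -- iteration 2/4 --
  FD 3: (2.121,-2.121) -> (0,-4.243) [heading=225, draw]
  RT 90: heading 225 -> 135
  -- iteration 3/4 --
  FD 3: (0,-4.243) -> (-2.121,-2.121) [heading=135, draw]
  RT 90: heading 135 -> 45
  -- iteration 4/4 --
  FD 3: (-2.121,-2.121) -> (0,0) [heading=45, draw]
  RT 90: heading 45 -> 315
]
Final: pos=(0,0), heading=315, 4 segment(s) drawn

Start position: (0, 0)
Final position: (0, 0)
Distance = 0; < 1e-6 -> CLOSED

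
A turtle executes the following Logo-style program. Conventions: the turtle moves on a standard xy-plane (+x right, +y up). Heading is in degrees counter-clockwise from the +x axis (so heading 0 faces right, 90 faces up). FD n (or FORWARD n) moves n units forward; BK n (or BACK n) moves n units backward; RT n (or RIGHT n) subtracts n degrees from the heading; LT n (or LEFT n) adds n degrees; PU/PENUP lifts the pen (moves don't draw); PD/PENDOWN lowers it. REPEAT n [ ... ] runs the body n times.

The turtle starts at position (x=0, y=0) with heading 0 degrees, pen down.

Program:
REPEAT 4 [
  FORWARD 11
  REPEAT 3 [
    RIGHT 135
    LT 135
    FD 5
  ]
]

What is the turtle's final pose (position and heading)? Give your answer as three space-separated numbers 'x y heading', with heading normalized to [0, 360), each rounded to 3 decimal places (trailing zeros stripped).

Answer: 104 0 0

Derivation:
Executing turtle program step by step:
Start: pos=(0,0), heading=0, pen down
REPEAT 4 [
  -- iteration 1/4 --
  FD 11: (0,0) -> (11,0) [heading=0, draw]
  REPEAT 3 [
    -- iteration 1/3 --
    RT 135: heading 0 -> 225
    LT 135: heading 225 -> 0
    FD 5: (11,0) -> (16,0) [heading=0, draw]
    -- iteration 2/3 --
    RT 135: heading 0 -> 225
    LT 135: heading 225 -> 0
    FD 5: (16,0) -> (21,0) [heading=0, draw]
    -- iteration 3/3 --
    RT 135: heading 0 -> 225
    LT 135: heading 225 -> 0
    FD 5: (21,0) -> (26,0) [heading=0, draw]
  ]
  -- iteration 2/4 --
  FD 11: (26,0) -> (37,0) [heading=0, draw]
  REPEAT 3 [
    -- iteration 1/3 --
    RT 135: heading 0 -> 225
    LT 135: heading 225 -> 0
    FD 5: (37,0) -> (42,0) [heading=0, draw]
    -- iteration 2/3 --
    RT 135: heading 0 -> 225
    LT 135: heading 225 -> 0
    FD 5: (42,0) -> (47,0) [heading=0, draw]
    -- iteration 3/3 --
    RT 135: heading 0 -> 225
    LT 135: heading 225 -> 0
    FD 5: (47,0) -> (52,0) [heading=0, draw]
  ]
  -- iteration 3/4 --
  FD 11: (52,0) -> (63,0) [heading=0, draw]
  REPEAT 3 [
    -- iteration 1/3 --
    RT 135: heading 0 -> 225
    LT 135: heading 225 -> 0
    FD 5: (63,0) -> (68,0) [heading=0, draw]
    -- iteration 2/3 --
    RT 135: heading 0 -> 225
    LT 135: heading 225 -> 0
    FD 5: (68,0) -> (73,0) [heading=0, draw]
    -- iteration 3/3 --
    RT 135: heading 0 -> 225
    LT 135: heading 225 -> 0
    FD 5: (73,0) -> (78,0) [heading=0, draw]
  ]
  -- iteration 4/4 --
  FD 11: (78,0) -> (89,0) [heading=0, draw]
  REPEAT 3 [
    -- iteration 1/3 --
    RT 135: heading 0 -> 225
    LT 135: heading 225 -> 0
    FD 5: (89,0) -> (94,0) [heading=0, draw]
    -- iteration 2/3 --
    RT 135: heading 0 -> 225
    LT 135: heading 225 -> 0
    FD 5: (94,0) -> (99,0) [heading=0, draw]
    -- iteration 3/3 --
    RT 135: heading 0 -> 225
    LT 135: heading 225 -> 0
    FD 5: (99,0) -> (104,0) [heading=0, draw]
  ]
]
Final: pos=(104,0), heading=0, 16 segment(s) drawn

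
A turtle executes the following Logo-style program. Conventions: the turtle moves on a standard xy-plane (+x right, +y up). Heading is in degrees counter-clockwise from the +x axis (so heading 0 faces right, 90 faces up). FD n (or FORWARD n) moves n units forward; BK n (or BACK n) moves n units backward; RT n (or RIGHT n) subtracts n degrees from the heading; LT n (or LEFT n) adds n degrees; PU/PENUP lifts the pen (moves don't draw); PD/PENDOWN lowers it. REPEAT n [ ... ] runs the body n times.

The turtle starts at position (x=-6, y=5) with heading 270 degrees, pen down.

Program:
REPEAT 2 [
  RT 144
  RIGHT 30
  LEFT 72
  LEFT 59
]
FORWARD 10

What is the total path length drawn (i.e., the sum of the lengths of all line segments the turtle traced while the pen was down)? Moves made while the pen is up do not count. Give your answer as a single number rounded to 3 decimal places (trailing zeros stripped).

Answer: 10

Derivation:
Executing turtle program step by step:
Start: pos=(-6,5), heading=270, pen down
REPEAT 2 [
  -- iteration 1/2 --
  RT 144: heading 270 -> 126
  RT 30: heading 126 -> 96
  LT 72: heading 96 -> 168
  LT 59: heading 168 -> 227
  -- iteration 2/2 --
  RT 144: heading 227 -> 83
  RT 30: heading 83 -> 53
  LT 72: heading 53 -> 125
  LT 59: heading 125 -> 184
]
FD 10: (-6,5) -> (-15.976,4.302) [heading=184, draw]
Final: pos=(-15.976,4.302), heading=184, 1 segment(s) drawn

Segment lengths:
  seg 1: (-6,5) -> (-15.976,4.302), length = 10
Total = 10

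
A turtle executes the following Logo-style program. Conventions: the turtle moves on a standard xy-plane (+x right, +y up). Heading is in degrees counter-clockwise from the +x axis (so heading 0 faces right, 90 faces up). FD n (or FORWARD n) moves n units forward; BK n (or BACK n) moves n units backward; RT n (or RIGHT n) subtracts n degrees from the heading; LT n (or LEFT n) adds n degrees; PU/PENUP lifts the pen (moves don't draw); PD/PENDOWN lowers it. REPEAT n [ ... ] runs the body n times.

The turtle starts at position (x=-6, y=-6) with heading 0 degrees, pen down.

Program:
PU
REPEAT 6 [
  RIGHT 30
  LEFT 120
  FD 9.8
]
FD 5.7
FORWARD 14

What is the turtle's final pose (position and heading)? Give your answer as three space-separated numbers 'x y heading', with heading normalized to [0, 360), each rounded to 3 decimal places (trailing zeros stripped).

Executing turtle program step by step:
Start: pos=(-6,-6), heading=0, pen down
PU: pen up
REPEAT 6 [
  -- iteration 1/6 --
  RT 30: heading 0 -> 330
  LT 120: heading 330 -> 90
  FD 9.8: (-6,-6) -> (-6,3.8) [heading=90, move]
  -- iteration 2/6 --
  RT 30: heading 90 -> 60
  LT 120: heading 60 -> 180
  FD 9.8: (-6,3.8) -> (-15.8,3.8) [heading=180, move]
  -- iteration 3/6 --
  RT 30: heading 180 -> 150
  LT 120: heading 150 -> 270
  FD 9.8: (-15.8,3.8) -> (-15.8,-6) [heading=270, move]
  -- iteration 4/6 --
  RT 30: heading 270 -> 240
  LT 120: heading 240 -> 0
  FD 9.8: (-15.8,-6) -> (-6,-6) [heading=0, move]
  -- iteration 5/6 --
  RT 30: heading 0 -> 330
  LT 120: heading 330 -> 90
  FD 9.8: (-6,-6) -> (-6,3.8) [heading=90, move]
  -- iteration 6/6 --
  RT 30: heading 90 -> 60
  LT 120: heading 60 -> 180
  FD 9.8: (-6,3.8) -> (-15.8,3.8) [heading=180, move]
]
FD 5.7: (-15.8,3.8) -> (-21.5,3.8) [heading=180, move]
FD 14: (-21.5,3.8) -> (-35.5,3.8) [heading=180, move]
Final: pos=(-35.5,3.8), heading=180, 0 segment(s) drawn

Answer: -35.5 3.8 180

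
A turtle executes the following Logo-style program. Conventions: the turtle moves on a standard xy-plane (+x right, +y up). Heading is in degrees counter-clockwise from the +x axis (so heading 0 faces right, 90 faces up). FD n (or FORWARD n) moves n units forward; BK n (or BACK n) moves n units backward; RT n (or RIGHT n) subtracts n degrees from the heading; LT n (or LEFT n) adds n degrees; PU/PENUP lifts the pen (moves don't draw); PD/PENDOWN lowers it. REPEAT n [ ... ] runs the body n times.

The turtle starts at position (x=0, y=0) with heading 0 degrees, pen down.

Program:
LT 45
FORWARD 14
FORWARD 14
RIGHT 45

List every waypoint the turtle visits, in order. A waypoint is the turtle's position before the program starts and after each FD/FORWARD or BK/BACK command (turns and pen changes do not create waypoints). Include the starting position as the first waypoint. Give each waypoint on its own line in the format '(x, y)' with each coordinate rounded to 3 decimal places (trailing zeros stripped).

Answer: (0, 0)
(9.899, 9.899)
(19.799, 19.799)

Derivation:
Executing turtle program step by step:
Start: pos=(0,0), heading=0, pen down
LT 45: heading 0 -> 45
FD 14: (0,0) -> (9.899,9.899) [heading=45, draw]
FD 14: (9.899,9.899) -> (19.799,19.799) [heading=45, draw]
RT 45: heading 45 -> 0
Final: pos=(19.799,19.799), heading=0, 2 segment(s) drawn
Waypoints (3 total):
(0, 0)
(9.899, 9.899)
(19.799, 19.799)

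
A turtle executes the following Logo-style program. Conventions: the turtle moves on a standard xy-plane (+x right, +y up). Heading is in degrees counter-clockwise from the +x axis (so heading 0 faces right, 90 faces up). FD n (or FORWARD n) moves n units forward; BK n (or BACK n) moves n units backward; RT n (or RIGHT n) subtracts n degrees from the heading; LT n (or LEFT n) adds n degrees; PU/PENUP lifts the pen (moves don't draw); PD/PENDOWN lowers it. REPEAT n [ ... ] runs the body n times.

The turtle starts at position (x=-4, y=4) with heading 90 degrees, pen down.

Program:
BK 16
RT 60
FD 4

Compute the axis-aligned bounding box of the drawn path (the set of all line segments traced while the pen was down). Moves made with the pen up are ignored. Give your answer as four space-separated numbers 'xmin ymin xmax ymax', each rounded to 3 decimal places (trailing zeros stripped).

Executing turtle program step by step:
Start: pos=(-4,4), heading=90, pen down
BK 16: (-4,4) -> (-4,-12) [heading=90, draw]
RT 60: heading 90 -> 30
FD 4: (-4,-12) -> (-0.536,-10) [heading=30, draw]
Final: pos=(-0.536,-10), heading=30, 2 segment(s) drawn

Segment endpoints: x in {-4, -4, -0.536}, y in {-12, -10, 4}
xmin=-4, ymin=-12, xmax=-0.536, ymax=4

Answer: -4 -12 -0.536 4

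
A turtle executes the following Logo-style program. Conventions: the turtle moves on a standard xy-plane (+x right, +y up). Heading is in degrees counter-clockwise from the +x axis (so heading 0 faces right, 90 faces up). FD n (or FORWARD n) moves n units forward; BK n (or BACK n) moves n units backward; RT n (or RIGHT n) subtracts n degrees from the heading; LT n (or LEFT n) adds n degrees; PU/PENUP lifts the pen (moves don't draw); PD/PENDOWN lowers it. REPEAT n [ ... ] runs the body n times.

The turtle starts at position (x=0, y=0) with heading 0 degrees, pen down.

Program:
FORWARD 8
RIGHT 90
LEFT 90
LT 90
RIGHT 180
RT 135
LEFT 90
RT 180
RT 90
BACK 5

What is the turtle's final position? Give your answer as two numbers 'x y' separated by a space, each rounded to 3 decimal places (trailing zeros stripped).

Executing turtle program step by step:
Start: pos=(0,0), heading=0, pen down
FD 8: (0,0) -> (8,0) [heading=0, draw]
RT 90: heading 0 -> 270
LT 90: heading 270 -> 0
LT 90: heading 0 -> 90
RT 180: heading 90 -> 270
RT 135: heading 270 -> 135
LT 90: heading 135 -> 225
RT 180: heading 225 -> 45
RT 90: heading 45 -> 315
BK 5: (8,0) -> (4.464,3.536) [heading=315, draw]
Final: pos=(4.464,3.536), heading=315, 2 segment(s) drawn

Answer: 4.464 3.536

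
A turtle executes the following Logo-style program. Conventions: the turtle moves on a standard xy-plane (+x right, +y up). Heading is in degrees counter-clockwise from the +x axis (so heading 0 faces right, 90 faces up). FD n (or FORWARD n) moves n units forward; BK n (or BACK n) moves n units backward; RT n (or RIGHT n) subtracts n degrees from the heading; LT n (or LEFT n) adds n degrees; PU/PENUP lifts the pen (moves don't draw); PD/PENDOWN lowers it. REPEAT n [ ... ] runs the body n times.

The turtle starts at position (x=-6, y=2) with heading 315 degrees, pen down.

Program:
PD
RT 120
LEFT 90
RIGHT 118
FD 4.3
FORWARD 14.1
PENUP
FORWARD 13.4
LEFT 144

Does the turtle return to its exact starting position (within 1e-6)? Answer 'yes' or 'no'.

Answer: no

Derivation:
Executing turtle program step by step:
Start: pos=(-6,2), heading=315, pen down
PD: pen down
RT 120: heading 315 -> 195
LT 90: heading 195 -> 285
RT 118: heading 285 -> 167
FD 4.3: (-6,2) -> (-10.19,2.967) [heading=167, draw]
FD 14.1: (-10.19,2.967) -> (-23.928,6.139) [heading=167, draw]
PU: pen up
FD 13.4: (-23.928,6.139) -> (-36.985,9.153) [heading=167, move]
LT 144: heading 167 -> 311
Final: pos=(-36.985,9.153), heading=311, 2 segment(s) drawn

Start position: (-6, 2)
Final position: (-36.985, 9.153)
Distance = 31.8; >= 1e-6 -> NOT closed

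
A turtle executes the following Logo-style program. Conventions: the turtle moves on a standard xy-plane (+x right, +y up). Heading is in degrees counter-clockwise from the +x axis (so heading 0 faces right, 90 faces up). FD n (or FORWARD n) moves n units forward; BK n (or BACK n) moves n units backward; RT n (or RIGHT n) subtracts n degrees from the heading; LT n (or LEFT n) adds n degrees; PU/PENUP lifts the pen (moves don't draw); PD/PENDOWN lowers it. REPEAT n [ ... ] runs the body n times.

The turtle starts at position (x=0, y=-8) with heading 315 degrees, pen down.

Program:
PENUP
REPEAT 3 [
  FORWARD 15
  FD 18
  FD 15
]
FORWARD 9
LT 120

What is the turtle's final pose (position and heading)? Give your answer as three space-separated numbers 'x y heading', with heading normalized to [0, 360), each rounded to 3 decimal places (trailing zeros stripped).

Answer: 108.187 -116.187 75

Derivation:
Executing turtle program step by step:
Start: pos=(0,-8), heading=315, pen down
PU: pen up
REPEAT 3 [
  -- iteration 1/3 --
  FD 15: (0,-8) -> (10.607,-18.607) [heading=315, move]
  FD 18: (10.607,-18.607) -> (23.335,-31.335) [heading=315, move]
  FD 15: (23.335,-31.335) -> (33.941,-41.941) [heading=315, move]
  -- iteration 2/3 --
  FD 15: (33.941,-41.941) -> (44.548,-52.548) [heading=315, move]
  FD 18: (44.548,-52.548) -> (57.276,-65.276) [heading=315, move]
  FD 15: (57.276,-65.276) -> (67.882,-75.882) [heading=315, move]
  -- iteration 3/3 --
  FD 15: (67.882,-75.882) -> (78.489,-86.489) [heading=315, move]
  FD 18: (78.489,-86.489) -> (91.217,-99.217) [heading=315, move]
  FD 15: (91.217,-99.217) -> (101.823,-109.823) [heading=315, move]
]
FD 9: (101.823,-109.823) -> (108.187,-116.187) [heading=315, move]
LT 120: heading 315 -> 75
Final: pos=(108.187,-116.187), heading=75, 0 segment(s) drawn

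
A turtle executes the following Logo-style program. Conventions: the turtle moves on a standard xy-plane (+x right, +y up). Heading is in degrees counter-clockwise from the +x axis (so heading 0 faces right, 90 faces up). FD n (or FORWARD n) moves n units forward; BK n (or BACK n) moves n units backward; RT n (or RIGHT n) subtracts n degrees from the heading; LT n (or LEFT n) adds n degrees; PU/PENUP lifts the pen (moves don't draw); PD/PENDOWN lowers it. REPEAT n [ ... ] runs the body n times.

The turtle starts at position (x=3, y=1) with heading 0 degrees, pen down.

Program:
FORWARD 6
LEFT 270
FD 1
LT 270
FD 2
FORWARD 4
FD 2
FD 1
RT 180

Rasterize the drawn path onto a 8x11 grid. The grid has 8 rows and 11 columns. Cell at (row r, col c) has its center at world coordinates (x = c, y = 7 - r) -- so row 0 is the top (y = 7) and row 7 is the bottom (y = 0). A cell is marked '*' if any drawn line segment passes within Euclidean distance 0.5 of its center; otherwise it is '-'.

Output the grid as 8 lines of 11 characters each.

Answer: -----------
-----------
-----------
-----------
-----------
-----------
---*******-
**********-

Derivation:
Segment 0: (3,1) -> (9,1)
Segment 1: (9,1) -> (9,0)
Segment 2: (9,0) -> (7,0)
Segment 3: (7,0) -> (3,0)
Segment 4: (3,0) -> (1,0)
Segment 5: (1,0) -> (0,0)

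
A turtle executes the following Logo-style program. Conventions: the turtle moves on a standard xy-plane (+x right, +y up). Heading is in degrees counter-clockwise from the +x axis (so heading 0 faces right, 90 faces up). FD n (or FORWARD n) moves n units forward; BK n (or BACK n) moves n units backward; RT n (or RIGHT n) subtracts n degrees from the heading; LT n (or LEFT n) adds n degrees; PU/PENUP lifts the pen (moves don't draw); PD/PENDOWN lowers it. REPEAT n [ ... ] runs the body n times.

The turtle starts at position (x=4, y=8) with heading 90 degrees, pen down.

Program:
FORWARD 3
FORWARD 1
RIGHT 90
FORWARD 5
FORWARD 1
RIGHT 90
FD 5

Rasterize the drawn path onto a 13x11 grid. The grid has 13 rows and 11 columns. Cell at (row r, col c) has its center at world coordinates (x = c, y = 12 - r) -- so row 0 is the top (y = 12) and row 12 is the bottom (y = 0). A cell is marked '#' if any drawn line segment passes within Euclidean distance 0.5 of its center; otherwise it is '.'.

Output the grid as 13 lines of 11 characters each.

Answer: ....#######
....#.....#
....#.....#
....#.....#
....#.....#
..........#
...........
...........
...........
...........
...........
...........
...........

Derivation:
Segment 0: (4,8) -> (4,11)
Segment 1: (4,11) -> (4,12)
Segment 2: (4,12) -> (9,12)
Segment 3: (9,12) -> (10,12)
Segment 4: (10,12) -> (10,7)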